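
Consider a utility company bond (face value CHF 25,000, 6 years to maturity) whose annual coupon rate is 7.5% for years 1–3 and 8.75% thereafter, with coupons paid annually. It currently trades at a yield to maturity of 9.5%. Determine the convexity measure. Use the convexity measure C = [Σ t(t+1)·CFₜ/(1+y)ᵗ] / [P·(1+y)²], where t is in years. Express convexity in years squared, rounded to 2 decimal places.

With y = 0.095:
  t   CF        PV=CF/(1+0.095)^t    t·PV        t(t+1)·PV
  1     1,875.00     1,712.3288     1,712.3288       3,424.6575
  2     1,875.00     1,563.7706     3,127.5411       9,382.6234
  3     1,875.00     1,428.1010     4,284.3029      17,137.2117
  4     2,187.50     1,521.5688     6,086.2751      30,431.3753
  5     2,187.50     1,389.5605     6,947.8026      41,686.8155
  6    27,187.50    15,771.9198    94,631.5186     662,420.6304
  Σ                 23,387.2494   116,789.7691     764,483.3139
P = 23,387.2494.
Convexity = Σ t(t+1)·PV / [P·(1+y)²] = 764,483.3139 / (23,387.2494 × 1.199025) = 27.26218.

27.26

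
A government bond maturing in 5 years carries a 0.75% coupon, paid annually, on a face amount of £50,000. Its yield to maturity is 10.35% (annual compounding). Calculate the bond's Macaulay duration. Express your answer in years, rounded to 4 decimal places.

Periodic yield y = 0.1035. Discount each cash flow and weight by its year:
  t   CF        PV=CF/(1+0.1035)^t    t·PV
  1       375.00       339.8278       339.8278
  2       375.00       307.9545       615.9091
  3       375.00       279.0707       837.2121
  4       375.00       252.8960     1,011.5839
  5    50,375.00    30,786.0076   153,930.0378
  Σ                 31,965.7566   156,734.5707
Price P = Σ PV = 31,965.7566.
Macaulay duration = Σ(t·PV) / P = 156,734.5707 / 31,965.7566 = 4.90320 years.

4.9032 years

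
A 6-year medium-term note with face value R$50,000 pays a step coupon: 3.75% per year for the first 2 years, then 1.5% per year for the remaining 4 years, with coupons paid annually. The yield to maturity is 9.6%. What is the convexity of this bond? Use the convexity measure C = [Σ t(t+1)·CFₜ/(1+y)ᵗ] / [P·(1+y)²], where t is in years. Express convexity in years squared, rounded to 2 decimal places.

With y = 0.096:
  t   CF        PV=CF/(1+0.096)^t    t·PV        t(t+1)·PV
  1     1,875.00     1,710.7664     1,710.7664       3,421.5328
  2     1,875.00     1,560.9183     3,121.8365       9,365.5096
  3       750.00       569.6782     1,709.0346       6,836.1384
  4       750.00       519.7794     2,079.1175      10,395.5876
  5       750.00       474.2513     2,371.2563      14,227.5378
  6    50,750.00    29,280.1112   175,680.6672   1,229,764.6702
  Σ                 34,115.5047   186,672.6786   1,274,010.9765
P = 34,115.5047.
Convexity = Σ t(t+1)·PV / [P·(1+y)²] = 1,274,010.9765 / (34,115.5047 × 1.201216) = 31.08854.

31.09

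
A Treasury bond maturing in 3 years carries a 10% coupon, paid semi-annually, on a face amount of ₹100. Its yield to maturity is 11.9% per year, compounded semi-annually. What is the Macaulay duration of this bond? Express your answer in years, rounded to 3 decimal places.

2.655 years

Periodic yield y = 0.0595. Discount each cash flow and weight by its period:
  t   CF        PV=CF/(1+0.0595)^t    t·PV
  1         5.00         4.7192         4.7192
  2         5.00         4.4542         8.9084
  3         5.00         4.2040        12.6121
  4         5.00         3.9679        15.8718
  5         5.00         3.7451        18.7256
  6       105.00        74.2307       445.3842
  Σ                     95.3212       506.2213
Price P = Σ PV = 95.3212.
Macaulay duration = Σ(t·PV) / P = 506.2213 / 95.3212 = 5.31069 half-year periods.
In years: 5.31069 / 2 = 2.65534 years.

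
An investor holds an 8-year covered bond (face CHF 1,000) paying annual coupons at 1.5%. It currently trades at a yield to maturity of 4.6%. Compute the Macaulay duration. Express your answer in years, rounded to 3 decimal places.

Periodic yield y = 0.046. Discount each cash flow and weight by its year:
  t   CF        PV=CF/(1+0.046)^t    t·PV
  1        15.00        14.3403        14.3403
  2        15.00        13.7097        27.4194
  3        15.00        13.1068        39.3204
  4        15.00        12.5304        50.1216
  5        15.00        11.9793        59.8967
  6        15.00        11.4525        68.7151
  7        15.00        10.9489        76.6421
  8     1,015.00       708.2924     5,666.3390
  Σ                    796.3603     6,002.7946
Price P = Σ PV = 796.3603.
Macaulay duration = Σ(t·PV) / P = 6,002.7946 / 796.3603 = 7.53779 years.

7.538 years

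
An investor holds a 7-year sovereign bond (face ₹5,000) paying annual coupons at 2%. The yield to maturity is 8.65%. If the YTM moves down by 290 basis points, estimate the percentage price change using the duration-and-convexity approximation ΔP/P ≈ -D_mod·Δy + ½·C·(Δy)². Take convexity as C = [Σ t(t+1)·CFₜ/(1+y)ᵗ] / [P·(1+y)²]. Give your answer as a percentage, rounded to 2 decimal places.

With y = 0.0865:
  t   CF        PV=CF/(1+0.0865)^t    t·PV        t(t+1)·PV
  1       100.00        92.0387        92.0387         184.0773
  2       100.00        84.7111       169.4223         508.2669
  3       100.00        77.9670       233.9010         935.6040
  4       100.00        71.7598       287.0391       1,435.1955
  5       100.00        66.0467       330.2337       1,981.4020
  6       100.00        60.7885       364.7312       2,553.1181
  7     5,100.00     2,853.3961    19,973.7726     159,790.1809
  Σ                  3,306.7079    21,451.1385     167,387.8447
P = 3,306.7079; D_Mac = 6.48716 yrs; D_mod = 5.97069 yrs; C = 42.88137.
Duration effect: -5.97069 × (-0.029) = +0.173150
Convexity effect: 0.5 × 42.88137 × (-0.029)² = +0.0180316
ΔP/P ≈ +0.173150 + 0.0180316 = +0.191182 = +19.1182%.

+19.12%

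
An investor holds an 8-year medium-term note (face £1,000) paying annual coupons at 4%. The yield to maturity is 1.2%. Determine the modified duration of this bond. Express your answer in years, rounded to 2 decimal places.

Periodic yield y = 0.012. First find Macaulay duration:
  t   CF        PV=CF/(1+0.012)^t    t·PV
  1        40.00        39.5257        39.5257
  2        40.00        39.0570        78.1140
  3        40.00        38.5939       115.7816
  4        40.00        38.1362       152.5450
  5        40.00        37.6840       188.4202
  6        40.00        37.2372       223.4231
  7        40.00        36.7956       257.5695
  8     1,040.00       945.3426     7,562.7410
  Σ                  1,212.3723     8,618.1202
P = 1,212.3723; Macaulay duration = 8,618.1202 / 1,212.3723 = 7.10848 years.
Modified duration = D_Mac / (1 + y) = 7.10848 / 1.012 = 7.02419 years.

7.02 years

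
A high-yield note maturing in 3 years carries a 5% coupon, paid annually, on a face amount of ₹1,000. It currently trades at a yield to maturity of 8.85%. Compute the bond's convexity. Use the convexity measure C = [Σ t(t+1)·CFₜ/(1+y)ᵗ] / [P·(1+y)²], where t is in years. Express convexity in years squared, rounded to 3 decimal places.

9.461

With y = 0.0885:
  t   CF        PV=CF/(1+0.0885)^t    t·PV        t(t+1)·PV
  1        50.00        45.9348        45.9348          91.8695
  2        50.00        42.2001        84.4001         253.2004
  3     1,050.00       814.1492     2,442.4476       9,769.7904
  Σ                    902.2840     2,572.7825      10,114.8603
P = 902.2840.
Convexity = Σ t(t+1)·PV / [P·(1+y)²] = 10,114.8603 / (902.2840 × 1.184832) = 9.46149.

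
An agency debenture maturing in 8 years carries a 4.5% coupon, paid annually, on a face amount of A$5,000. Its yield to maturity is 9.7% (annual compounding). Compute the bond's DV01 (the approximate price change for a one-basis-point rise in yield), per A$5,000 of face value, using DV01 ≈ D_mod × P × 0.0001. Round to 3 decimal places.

A$2.183

Periodic yield y = 0.097.
  t   CF        PV=CF/(1+0.097)^t    t·PV
  1       225.00       205.1048       205.1048
  2       225.00       186.9689       373.9377
  3       225.00       170.4365       511.3095
  4       225.00       155.3660       621.4640
  5       225.00       141.6281       708.1404
  6       225.00       129.1049       774.6294
  7       225.00       117.6891       823.8235
  8     5,225.00     2,491.3416    19,930.7325
  Σ                  3,597.6398    23,949.1420
P = 3,597.6398; D_Mac = 6.65690 yrs; D_mod = 6.06828 yrs.
DV01 ≈ 6.06828 × 3,597.6398 × 0.0001 = 2.183149.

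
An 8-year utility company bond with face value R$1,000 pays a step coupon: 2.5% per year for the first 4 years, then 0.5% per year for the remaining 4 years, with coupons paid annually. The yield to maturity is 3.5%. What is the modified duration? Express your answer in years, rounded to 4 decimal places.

7.1349 years

Periodic yield y = 0.035. First find Macaulay duration:
  t   CF        PV=CF/(1+0.035)^t    t·PV
  1        25.00        24.1546        24.1546
  2        25.00        23.3378        46.6755
  3        25.00        22.5486        67.6457
  4        25.00        21.7861        87.1442
  5         5.00         4.2099        21.0493
  6         5.00         4.0675        24.4050
  7         5.00         3.9300        27.5097
  8     1,005.00       763.2086     6,105.6689
  Σ                    867.2429     6,404.2530
P = 867.2429; Macaulay duration = 6,404.2530 / 867.2429 = 7.38461 years.
Modified duration = D_Mac / (1 + y) = 7.38461 / 1.035 = 7.13489 years.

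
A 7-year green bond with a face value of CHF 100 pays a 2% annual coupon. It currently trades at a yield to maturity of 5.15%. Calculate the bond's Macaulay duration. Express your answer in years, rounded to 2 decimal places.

6.55 years

Periodic yield y = 0.0515. Discount each cash flow and weight by its year:
  t   CF        PV=CF/(1+0.0515)^t    t·PV
  1         2.00         1.9020         1.9020
  2         2.00         1.8089         3.6178
  3         2.00         1.7203         5.1609
  4         2.00         1.6360         6.5441
  5         2.00         1.5559         7.7795
  6         2.00         1.4797         8.8782
  7       102.00        71.7687       502.3811
  Σ                     81.8716       536.2637
Price P = Σ PV = 81.8716.
Macaulay duration = Σ(t·PV) / P = 536.2637 / 81.8716 = 6.55006 years.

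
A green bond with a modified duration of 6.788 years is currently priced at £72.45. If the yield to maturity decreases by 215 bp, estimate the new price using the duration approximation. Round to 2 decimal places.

£83.02

Duration approximation: ΔP/P ≈ -D_mod · Δy = -6.788 × (-0.0215) = +0.145942.
New price ≈ 72.45 × (1 + 0.145942) = 83.0234979.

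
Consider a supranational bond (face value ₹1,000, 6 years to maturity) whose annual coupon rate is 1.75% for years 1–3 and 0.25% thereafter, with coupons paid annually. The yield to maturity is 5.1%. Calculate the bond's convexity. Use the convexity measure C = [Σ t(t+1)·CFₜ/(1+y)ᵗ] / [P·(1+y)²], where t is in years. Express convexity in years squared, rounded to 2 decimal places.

With y = 0.051:
  t   CF        PV=CF/(1+0.051)^t    t·PV        t(t+1)·PV
  1        17.50        16.6508        16.6508          33.3016
  2        17.50        15.8428        31.6856          95.0569
  3        17.50        15.0740        45.2221         180.8886
  4         2.50         2.0489         8.1958          40.9788
  5         2.50         1.9495         9.7476          58.4854
  6     1,002.50       743.8204     4,462.9224      31,240.4568
  Σ                    795.3865     4,574.4243      31,649.1682
P = 795.3865.
Convexity = Σ t(t+1)·PV / [P·(1+y)²] = 31,649.1682 / (795.3865 × 1.104601) = 36.02290.

36.02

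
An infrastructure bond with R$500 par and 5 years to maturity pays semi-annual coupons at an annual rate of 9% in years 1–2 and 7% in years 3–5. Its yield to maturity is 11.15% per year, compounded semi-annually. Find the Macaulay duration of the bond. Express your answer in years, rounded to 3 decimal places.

4.110 years

Periodic yield y = 0.05575. Discount each cash flow and weight by its period:
  t   CF        PV=CF/(1+0.05575)^t    t·PV
  1        22.50        21.3119        21.3119
  2        22.50        20.1865        40.3729
  3        22.50        19.1205        57.3615
  4        22.50        18.1108        72.4433
  5        17.50        13.3424        66.7118
  6        17.50        12.6378        75.8268
  7        17.50        11.9704        83.7931
  8        17.50        11.3383        90.7067
  9        17.50        10.7396        96.6564
  10      517.50       300.8150     3,008.1498
  Σ                    439.5732     3,613.3342
Price P = Σ PV = 439.5732.
Macaulay duration = Σ(t·PV) / P = 3,613.3342 / 439.5732 = 8.22010 half-year periods.
In years: 8.22010 / 2 = 4.11005 years.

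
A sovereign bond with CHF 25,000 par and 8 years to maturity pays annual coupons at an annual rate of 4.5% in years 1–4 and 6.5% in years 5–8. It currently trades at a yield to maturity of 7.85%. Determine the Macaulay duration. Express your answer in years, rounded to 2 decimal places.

Periodic yield y = 0.0785. Discount each cash flow and weight by its year:
  t   CF        PV=CF/(1+0.0785)^t    t·PV
  1     1,125.00     1,043.1154     1,043.1154
  2     1,125.00       967.1909     1,934.3819
  3     1,125.00       896.7927     2,690.3782
  4     1,125.00       831.5185     3,326.0741
  5     1,625.00     1,113.6600     5,568.3000
  6     1,625.00     1,032.6008     6,195.6050
  7     1,625.00       957.4417     6,702.0916
  8    26,625.00    14,545.4922   116,363.9374
  Σ                 21,387.8123   143,823.8835
Price P = Σ PV = 21,387.8123.
Macaulay duration = Σ(t·PV) / P = 143,823.8835 / 21,387.8123 = 6.72457 years.

6.72 years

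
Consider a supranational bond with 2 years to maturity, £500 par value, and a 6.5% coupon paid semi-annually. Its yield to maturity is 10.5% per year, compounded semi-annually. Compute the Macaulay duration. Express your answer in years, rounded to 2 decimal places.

Periodic yield y = 0.0525. Discount each cash flow and weight by its period:
  t   CF        PV=CF/(1+0.0525)^t    t·PV
  1        16.25        15.4394        15.4394
  2        16.25        14.6693        29.3386
  3        16.25        13.9376        41.8127
  4       516.25       420.6992     1,682.7966
  Σ                    464.7455     1,769.3874
Price P = Σ PV = 464.7455.
Macaulay duration = Σ(t·PV) / P = 1,769.3874 / 464.7455 = 3.80722 half-year periods.
In years: 3.80722 / 2 = 1.90361 years.

1.90 years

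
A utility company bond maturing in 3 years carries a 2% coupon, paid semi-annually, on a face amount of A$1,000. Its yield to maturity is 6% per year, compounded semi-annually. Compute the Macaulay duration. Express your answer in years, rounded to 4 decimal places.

Periodic yield y = 0.03. Discount each cash flow and weight by its period:
  t   CF        PV=CF/(1+0.03)^t    t·PV
  1        10.00         9.7087         9.7087
  2        10.00         9.4260        18.8519
  3        10.00         9.1514        27.4542
  4        10.00         8.8849        35.5395
  5        10.00         8.6261        43.1304
  6     1,010.00       845.8591     5,075.1546
  Σ                    891.6562     5,209.8394
Price P = Σ PV = 891.6562.
Macaulay duration = Σ(t·PV) / P = 5,209.8394 / 891.6562 = 5.84288 half-year periods.
In years: 5.84288 / 2 = 2.92144 years.

2.9214 years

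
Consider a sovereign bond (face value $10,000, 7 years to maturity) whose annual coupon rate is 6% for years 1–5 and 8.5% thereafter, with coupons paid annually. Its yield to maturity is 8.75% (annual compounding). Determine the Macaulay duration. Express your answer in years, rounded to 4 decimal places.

Periodic yield y = 0.0875. Discount each cash flow and weight by its year:
  t   CF        PV=CF/(1+0.0875)^t    t·PV
  1       600.00       551.7241       551.7241
  2       600.00       507.3325     1,014.6651
  3       600.00       466.5127     1,399.5380
  4       600.00       428.9772     1,715.9087
  5       600.00       394.4618     1,972.3089
  6       850.00       513.8582     3,083.1495
  7    10,850.00     6,031.4937    42,220.4559
  Σ                  8,894.3603    51,957.7503
Price P = Σ PV = 8,894.3603.
Macaulay duration = Σ(t·PV) / P = 51,957.7503 / 8,894.3603 = 5.84165 years.

5.8417 years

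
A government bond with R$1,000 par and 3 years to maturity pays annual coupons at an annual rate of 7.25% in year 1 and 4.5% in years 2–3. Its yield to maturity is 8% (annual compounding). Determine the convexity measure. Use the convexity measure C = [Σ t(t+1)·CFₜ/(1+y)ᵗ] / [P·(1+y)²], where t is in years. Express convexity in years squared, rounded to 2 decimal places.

With y = 0.08:
  t   CF        PV=CF/(1+0.08)^t    t·PV        t(t+1)·PV
  1        72.50        67.1296        67.1296         134.2593
  2        45.00        38.5802        77.1605         231.4815
  3     1,045.00       829.5547     2,488.6641       9,954.6563
  Σ                    935.2646     2,632.9542      10,320.3970
P = 935.2646.
Convexity = Σ t(t+1)·PV / [P·(1+y)²] = 10,320.3970 / (935.2646 × 1.166400) = 9.46051.

9.46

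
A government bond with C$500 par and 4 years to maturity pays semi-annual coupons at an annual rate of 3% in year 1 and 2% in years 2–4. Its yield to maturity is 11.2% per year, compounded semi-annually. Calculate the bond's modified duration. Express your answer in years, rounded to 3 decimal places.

3.591 years

Periodic yield y = 0.056. First find Macaulay duration:
  t   CF        PV=CF/(1+0.056)^t    t·PV
  1         7.50         7.1023         7.1023
  2         7.50         6.7256        13.4513
  3         5.00         4.2460        12.7379
  4         5.00         4.0208        16.0833
  5         5.00         3.8076        19.0380
  6         5.00         3.6057        21.6340
  7         5.00         3.4145        23.9013
  8       505.00       326.5728     2,612.5825
  Σ                    359.4953     2,726.5306
P = 359.4953; Macaulay duration = 2,726.5306 / 359.4953 = 7.58433 half-year periods = 3.79216 years.
Modified duration = D_Mac / (1 + y) = 3.79216 / 1.056 = 3.59107 years.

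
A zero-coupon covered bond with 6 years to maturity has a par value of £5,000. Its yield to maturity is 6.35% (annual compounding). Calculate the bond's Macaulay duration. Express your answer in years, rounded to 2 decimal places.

A zero-coupon bond has a single cash flow at maturity, so its Macaulay duration equals its maturity: 6 years.

6.00 years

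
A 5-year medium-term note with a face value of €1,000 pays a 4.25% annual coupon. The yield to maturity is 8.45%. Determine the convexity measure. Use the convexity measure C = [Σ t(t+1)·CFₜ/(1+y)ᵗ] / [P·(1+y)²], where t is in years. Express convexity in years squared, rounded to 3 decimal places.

22.581

With y = 0.0845:
  t   CF        PV=CF/(1+0.0845)^t    t·PV        t(t+1)·PV
  1        42.50        39.1886        39.1886          78.3771
  2        42.50        36.1351        72.2703         216.8109
  3        42.50        33.3196        99.9589         399.8356
  4        42.50        30.7235       122.8940         614.4700
  5     1,042.50       694.9096     3,474.5478      20,847.2866
  Σ                    834.2764     3,808.8595      22,156.7803
P = 834.2764.
Convexity = Σ t(t+1)·PV / [P·(1+y)²] = 22,156.7803 / (834.2764 × 1.176140) = 22.58071.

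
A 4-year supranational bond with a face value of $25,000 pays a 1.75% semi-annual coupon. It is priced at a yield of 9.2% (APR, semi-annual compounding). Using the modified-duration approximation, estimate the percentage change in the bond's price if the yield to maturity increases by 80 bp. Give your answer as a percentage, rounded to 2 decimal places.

Periodic yield y = 0.046. Modified duration first:
  t   CF        PV=CF/(1+0.046)^t    t·PV
  1       218.75       209.1300       209.1300
  2       218.75       199.9331       399.8662
  3       218.75       191.1406       573.4219
  4       218.75       182.7348       730.9393
  5       218.75       174.6987       873.4934
  6       218.75       167.0160     1,002.0957
  7       218.75       159.6711     1,117.6976
  8    25,218.75    17,598.2742   140,786.1936
  Σ                 18,882.5985   145,692.8377
P = 18,882.5985; D_Mac = 7.71572 half-year periods = 3.85786 yrs; D_mod = 3.85786/(1+0.046) = 3.68820 yrs.
ΔP/P ≈ -D_mod · Δy = -3.68820 × (+0.008) = -0.029506 = -2.9506%.

-2.95%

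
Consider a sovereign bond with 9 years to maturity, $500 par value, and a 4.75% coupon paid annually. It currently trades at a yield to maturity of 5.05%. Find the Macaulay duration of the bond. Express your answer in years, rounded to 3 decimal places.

7.511 years

Periodic yield y = 0.0505. Discount each cash flow and weight by its year:
  t   CF        PV=CF/(1+0.0505)^t    t·PV
  1        23.75        22.6083        22.6083
  2        23.75        21.5214        43.0429
  3        23.75        20.4869        61.4606
  4        23.75        19.5020        78.0080
  5        23.75        18.5645        92.8225
  6        23.75        17.6721       106.0324
  7        23.75        16.8225       117.7577
  8        23.75        16.0138       128.1106
  9       523.75       336.1704     3,025.5340
  Σ                    489.3620     3,675.3770
Price P = Σ PV = 489.3620.
Macaulay duration = Σ(t·PV) / P = 3,675.3770 / 489.3620 = 7.51055 years.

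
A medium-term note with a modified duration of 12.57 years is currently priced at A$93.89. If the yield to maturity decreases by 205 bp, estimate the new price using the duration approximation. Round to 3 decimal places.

Duration approximation: ΔP/P ≈ -D_mod · Δy = -12.57 × (-0.0205) = +0.257685.
New price ≈ 93.89 × (1 + 0.257685) = 118.08404465.

A$118.084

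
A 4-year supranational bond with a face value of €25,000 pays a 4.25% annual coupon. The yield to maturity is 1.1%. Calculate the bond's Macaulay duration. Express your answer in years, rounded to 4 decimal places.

3.7769 years

Periodic yield y = 0.011. Discount each cash flow and weight by its year:
  t   CF        PV=CF/(1+0.011)^t    t·PV
  1     1,062.50     1,050.9397     1,050.9397
  2     1,062.50     1,039.5051     2,079.0102
  3     1,062.50     1,028.1950     3,084.5849
  4    26,062.50    24,946.6050    99,786.4199
  Σ                 28,065.2447   106,000.9546
Price P = Σ PV = 28,065.2447.
Macaulay duration = Σ(t·PV) / P = 106,000.9546 / 28,065.2447 = 3.77695 years.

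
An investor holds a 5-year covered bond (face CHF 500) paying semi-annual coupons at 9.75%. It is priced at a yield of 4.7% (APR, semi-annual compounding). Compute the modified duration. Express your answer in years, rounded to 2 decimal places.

Periodic yield y = 0.0235. First find Macaulay duration:
  t   CF        PV=CF/(1+0.0235)^t    t·PV
  1       24.375        23.8153        23.8153
  2       24.375        23.2685        46.5371
  3       24.375        22.7343        68.2028
  4       24.375        22.2123        88.8491
  5       24.375        21.7023       108.5114
  6       24.375        21.2040       127.2239
  7       24.375        20.7171       145.0199
  8       24.375        20.2415       161.9317
  9       24.375        19.7767       177.9904
  10     524.375       415.6842     4,156.8419
  Σ                    611.3562     5,104.9236
P = 611.3562; Macaulay duration = 5,104.9236 / 611.3562 = 8.35016 half-year periods = 4.17508 years.
Modified duration = D_Mac / (1 + y) = 4.17508 / 1.0235 = 4.07922 years.

4.08 years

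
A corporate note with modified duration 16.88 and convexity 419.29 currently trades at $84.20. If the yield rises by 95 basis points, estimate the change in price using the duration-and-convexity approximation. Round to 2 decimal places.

Duration effect: -D_mod·Δy = -16.88 × (+0.0095) = -0.160360
Convexity effect: ½·C·(Δy)² = 0.5 × 419.29 × (0.0095)² = +0.01892046125
ΔP/P ≈ -0.160360 + 0.01892046125 = -0.14143953875
ΔP ≈ 84.20 × (-0.14143953875) = -11.90920916275.

-$11.91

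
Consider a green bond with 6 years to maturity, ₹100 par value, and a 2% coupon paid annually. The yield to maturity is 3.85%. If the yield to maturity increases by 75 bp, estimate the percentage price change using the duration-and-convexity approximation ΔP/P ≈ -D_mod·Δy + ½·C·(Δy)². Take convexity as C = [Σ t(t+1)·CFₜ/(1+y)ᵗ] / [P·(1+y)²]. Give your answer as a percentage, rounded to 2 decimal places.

-4.01%

With y = 0.0385:
  t   CF        PV=CF/(1+0.0385)^t    t·PV        t(t+1)·PV
  1         2.00         1.9259         1.9259           3.8517
  2         2.00         1.8545         3.7089          11.1267
  3         2.00         1.7857         5.3571          21.4285
  4         2.00         1.7195         6.8780          34.3901
  5         2.00         1.6558         8.2788          49.6728
  6       102.00        81.3132       487.8793       3,415.1553
  Σ                     90.2545       514.0281       3,535.6252
P = 90.2545; D_Mac = 5.69532 yrs; D_mod = 5.48418 yrs; C = 36.32322.
Duration effect: -5.48418 × (+0.0075) = -0.041131
Convexity effect: 0.5 × 36.32322 × (0.0075)² = +0.0010216
ΔP/P ≈ -0.041131 + 0.0010216 = -0.040110 = -4.0110%.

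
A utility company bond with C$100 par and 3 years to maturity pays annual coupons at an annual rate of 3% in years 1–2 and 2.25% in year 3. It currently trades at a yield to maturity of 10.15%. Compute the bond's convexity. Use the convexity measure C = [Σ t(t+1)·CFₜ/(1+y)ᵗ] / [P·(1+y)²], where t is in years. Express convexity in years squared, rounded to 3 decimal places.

9.466

With y = 0.1015:
  t   CF        PV=CF/(1+0.1015)^t    t·PV        t(t+1)·PV
  1         3.00         2.7236         2.7236           5.4471
  2         3.00         2.4726         4.9452          14.8355
  3       102.25        76.5085       229.5256         918.1023
  Σ                     81.7047       237.1943         938.3849
P = 81.7047.
Convexity = Σ t(t+1)·PV / [P·(1+y)²] = 938.3849 / (81.7047 × 1.213302) = 9.46597.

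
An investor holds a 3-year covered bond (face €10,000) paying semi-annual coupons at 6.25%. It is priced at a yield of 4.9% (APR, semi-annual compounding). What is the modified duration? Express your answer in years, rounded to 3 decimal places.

2.720 years

Periodic yield y = 0.0245. First find Macaulay duration:
  t   CF        PV=CF/(1+0.0245)^t    t·PV
  1       312.50       305.0268       305.0268
  2       312.50       297.7324       595.4648
  3       312.50       290.6124       871.8372
  4       312.50       283.6627     1,134.6506
  5       312.50       276.8791     1,384.3956
  6    10,312.50     8,918.5076    53,511.0454
  Σ                 10,372.4210    57,802.4205
P = 10,372.4210; Macaulay duration = 57,802.4205 / 10,372.4210 = 5.57270 half-year periods = 2.78635 years.
Modified duration = D_Mac / (1 + y) = 2.78635 / 1.0245 = 2.71972 years.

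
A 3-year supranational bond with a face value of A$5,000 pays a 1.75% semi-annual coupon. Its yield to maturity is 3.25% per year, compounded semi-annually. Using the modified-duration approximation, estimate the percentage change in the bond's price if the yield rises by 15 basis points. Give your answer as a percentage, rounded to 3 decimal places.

Periodic yield y = 0.01625. Modified duration first:
  t   CF        PV=CF/(1+0.01625)^t    t·PV
  1        43.75        43.0504        43.0504
  2        43.75        42.3620        84.7241
  3        43.75        41.6847       125.0540
  4        43.75        41.0181       164.0725
  5        43.75        40.3622       201.8112
  6     5,043.75     4,578.7845    27,472.7068
  Σ                  4,787.2620    28,091.4190
P = 4,787.2620; D_Mac = 5.86795 half-year periods = 2.93398 yrs; D_mod = 2.93398/(1+0.01625) = 2.88706 yrs.
ΔP/P ≈ -D_mod · Δy = -2.88706 × (+0.0015) = -0.004331 = -0.4331%.

-0.433%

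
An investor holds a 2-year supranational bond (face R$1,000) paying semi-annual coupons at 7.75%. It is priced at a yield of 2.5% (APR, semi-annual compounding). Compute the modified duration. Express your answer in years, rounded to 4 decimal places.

Periodic yield y = 0.0125. First find Macaulay duration:
  t   CF        PV=CF/(1+0.0125)^t    t·PV
  1        38.75        38.2716        38.2716
  2        38.75        37.7991        75.5982
  3        38.75        37.3325       111.9974
  4     1,038.75       988.3958     3,953.5834
  Σ                  1,101.7990     4,179.4506
P = 1,101.7990; Macaulay duration = 4,179.4506 / 1,101.7990 = 3.79330 half-year periods = 1.89665 years.
Modified duration = D_Mac / (1 + y) = 1.89665 / 1.0125 = 1.87323 years.

1.8732 years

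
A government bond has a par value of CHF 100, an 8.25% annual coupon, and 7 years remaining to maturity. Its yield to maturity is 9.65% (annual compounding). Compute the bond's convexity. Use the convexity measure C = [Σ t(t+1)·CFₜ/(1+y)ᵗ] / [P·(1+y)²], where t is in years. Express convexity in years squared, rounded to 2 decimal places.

33.78

With y = 0.0965:
  t   CF        PV=CF/(1+0.0965)^t    t·PV        t(t+1)·PV
  1         8.25         7.5239         7.5239          15.0479
  2         8.25         6.8618        13.7236          41.1707
  3         8.25         6.2579        18.7737          75.0947
  4         8.25         5.7072        22.8286         114.1430
  5         8.25         5.2049        26.0244         156.1464
  6         8.25         4.7468        28.4809         199.3662
  7       108.25        56.8025       397.6175       3,180.9400
  Σ                     93.1050       514.9726       3,781.9089
P = 93.1050.
Convexity = Σ t(t+1)·PV / [P·(1+y)²] = 3,781.9089 / (93.1050 × 1.202312) = 33.78477.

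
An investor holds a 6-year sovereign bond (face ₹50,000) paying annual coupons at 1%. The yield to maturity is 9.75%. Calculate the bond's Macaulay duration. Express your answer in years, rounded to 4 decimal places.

Periodic yield y = 0.0975. Discount each cash flow and weight by its year:
  t   CF        PV=CF/(1+0.0975)^t    t·PV
  1       500.00       455.5809       455.5809
  2       500.00       415.1079       830.2157
  3       500.00       378.2304     1,134.6912
  4       500.00       344.6291     1,378.5162
  5       500.00       314.0128     1,570.0640
  6    50,500.00    28,897.7616   173,386.5699
  Σ                 30,805.3226   178,755.6379
Price P = Σ PV = 30,805.3226.
Macaulay duration = Σ(t·PV) / P = 178,755.6379 / 30,805.3226 = 5.80275 years.

5.8028 years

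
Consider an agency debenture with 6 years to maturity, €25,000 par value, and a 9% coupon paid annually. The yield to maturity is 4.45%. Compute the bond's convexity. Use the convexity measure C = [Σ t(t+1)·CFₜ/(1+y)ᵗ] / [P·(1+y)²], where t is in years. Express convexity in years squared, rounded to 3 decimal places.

With y = 0.0445:
  t   CF        PV=CF/(1+0.0445)^t    t·PV        t(t+1)·PV
  1     2,250.00     2,154.1407     2,154.1407       4,308.2815
  2     2,250.00     2,062.3655     4,124.7309      12,374.1928
  3     2,250.00     1,974.5002     5,923.5006      23,694.0026
  4     2,250.00     1,890.3784     7,561.5135      37,807.5675
  5     2,250.00     1,809.8405     9,049.2024      54,295.2143
  6    27,250.00    20,985.3318   125,911.9909     881,383.9365
  Σ                 30,876.5571   154,725.0791   1,013,863.1952
P = 30,876.5571.
Convexity = Σ t(t+1)·PV / [P·(1+y)²] = 1,013,863.1952 / (30,876.5571 × 1.090980) = 30.09772.

30.098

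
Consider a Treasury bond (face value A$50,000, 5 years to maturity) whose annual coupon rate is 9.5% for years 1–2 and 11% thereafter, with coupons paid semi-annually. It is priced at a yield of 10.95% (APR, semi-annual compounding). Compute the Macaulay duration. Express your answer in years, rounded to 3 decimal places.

4.052 years

Periodic yield y = 0.05475. Discount each cash flow and weight by its period:
  t   CF        PV=CF/(1+0.05475)^t    t·PV
  1     2,375.00     2,251.7184     2,251.7184
  2     2,375.00     2,134.8361     4,269.6723
  3     2,375.00     2,024.0210     6,072.0630
  4     2,375.00     1,918.9580     7,675.8321
  5     2,750.00     2,106.6143    10,533.0714
  6     2,750.00     1,997.2641    11,983.5844
  7     2,750.00     1,893.5900    13,255.1301
  8     2,750.00     1,795.2975    14,362.3798
  9     2,750.00     1,702.1071    15,318.9640
  10   52,750.00    30,954.7374   309,547.3735
  Σ                 48,779.1439   395,269.7892
Price P = Σ PV = 48,779.1439.
Macaulay duration = Σ(t·PV) / P = 395,269.7892 / 48,779.1439 = 8.10325 half-year periods.
In years: 8.10325 / 2 = 4.05163 years.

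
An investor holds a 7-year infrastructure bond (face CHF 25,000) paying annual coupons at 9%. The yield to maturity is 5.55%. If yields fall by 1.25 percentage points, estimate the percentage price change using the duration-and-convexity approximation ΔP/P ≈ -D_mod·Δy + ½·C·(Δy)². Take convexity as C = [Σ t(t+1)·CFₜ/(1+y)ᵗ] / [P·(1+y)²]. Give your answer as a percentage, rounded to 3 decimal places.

+6.955%

With y = 0.0555:
  t   CF        PV=CF/(1+0.0555)^t    t·PV        t(t+1)·PV
  1     2,250.00     2,131.6911     2,131.6911       4,263.3823
  2     2,250.00     2,019.6032     4,039.2063      12,117.6190
  3     2,250.00     1,913.4090     5,740.2269      22,960.9076
  4     2,250.00     1,812.7986     7,251.1946      36,255.9729
  5     2,250.00     1,717.4786     8,587.3929      51,524.3575
  6     2,250.00     1,627.1706     9,763.0237      68,341.1658
  7    27,250.00    18,670.6244   130,694.3711   1,045,554.9684
  Σ                 29,892.7756   168,207.1066   1,241,018.3734
P = 29,892.7756; D_Mac = 5.62702 yrs; D_mod = 5.33114 yrs; C = 37.26452.
Duration effect: -5.33114 × (-0.0125) = +0.066639
Convexity effect: 0.5 × 37.26452 × (-0.0125)² = +0.0029113
ΔP/P ≈ +0.066639 + 0.0029113 = +0.069551 = +6.9551%.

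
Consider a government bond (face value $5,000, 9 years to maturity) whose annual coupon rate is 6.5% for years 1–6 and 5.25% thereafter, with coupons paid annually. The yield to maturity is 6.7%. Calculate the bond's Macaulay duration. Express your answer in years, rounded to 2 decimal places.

Periodic yield y = 0.067. Discount each cash flow and weight by its year:
  t   CF        PV=CF/(1+0.067)^t    t·PV
  1       325.00       304.5923       304.5923
  2       325.00       285.4661       570.9322
  3       325.00       267.5409       802.6226
  4       325.00       250.7412     1,002.9648
  5       325.00       234.9964     1,174.9821
  6       325.00       220.2403     1,321.4420
  7       262.50       166.7164     1,167.0149
  8       262.50       156.2478     1,249.9825
  9     5,262.50     2,935.7045    26,421.3402
  Σ                  4,822.2459    34,015.8736
Price P = Σ PV = 4,822.2459.
Macaulay duration = Σ(t·PV) / P = 34,015.8736 / 4,822.2459 = 7.05395 years.

7.05 years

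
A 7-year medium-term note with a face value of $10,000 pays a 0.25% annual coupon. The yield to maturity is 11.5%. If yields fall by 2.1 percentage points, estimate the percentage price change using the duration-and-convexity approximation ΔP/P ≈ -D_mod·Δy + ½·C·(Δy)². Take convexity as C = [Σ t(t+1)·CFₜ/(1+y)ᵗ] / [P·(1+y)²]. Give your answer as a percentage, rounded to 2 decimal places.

With y = 0.115:
  t   CF        PV=CF/(1+0.115)^t    t·PV        t(t+1)·PV
  1        25.00        22.4215        22.4215          44.8430
  2        25.00        20.1090        40.2180         120.6539
  3        25.00        18.0350        54.1049         216.4196
  4        25.00        16.1749        64.6994         323.4972
  5        25.00        14.5066        72.5330         435.1980
  6        25.00        13.0104        78.0624         546.4370
  7    10,025.00     4,679.0783    32,753.5479     262,028.3829
  Σ                  4,783.3356    33,085.5872     263,715.4318
P = 4,783.3356; D_Mac = 6.91684 yrs; D_mod = 6.20345 yrs; C = 44.34605.
Duration effect: -6.20345 × (-0.021) = +0.130272
Convexity effect: 0.5 × 44.34605 × (-0.021)² = +0.0097783
ΔP/P ≈ +0.130272 + 0.0097783 = +0.140051 = +14.0051%.

+14.01%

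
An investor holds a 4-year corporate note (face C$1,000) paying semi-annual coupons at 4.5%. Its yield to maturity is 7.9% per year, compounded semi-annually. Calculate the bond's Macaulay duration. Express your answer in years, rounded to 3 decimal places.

3.683 years

Periodic yield y = 0.0395. Discount each cash flow and weight by its period:
  t   CF        PV=CF/(1+0.0395)^t    t·PV
  1        22.50        21.6450        21.6450
  2        22.50        20.8225        41.6451
  3        22.50        20.0313        60.0939
  4        22.50        19.2701        77.0805
  5        22.50        18.5379        92.6894
  6        22.50        17.8335       107.0007
  7        22.50        17.1558       120.0906
  8     1,022.50       750.0105     6,000.0843
  Σ                    885.3067     6,520.3296
Price P = Σ PV = 885.3067.
Macaulay duration = Σ(t·PV) / P = 6,520.3296 / 885.3067 = 7.36505 half-year periods.
In years: 7.36505 / 2 = 3.68253 years.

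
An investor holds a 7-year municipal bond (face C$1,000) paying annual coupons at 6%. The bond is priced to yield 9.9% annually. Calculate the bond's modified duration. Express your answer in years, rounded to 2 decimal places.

Periodic yield y = 0.099. First find Macaulay duration:
  t   CF        PV=CF/(1+0.099)^t    t·PV
  1        60.00        54.5951        54.5951
  2        60.00        49.6771        99.3541
  3        60.00        45.2021       135.6062
  4        60.00        41.1302       164.5207
  5        60.00        37.4251       187.1254
  6        60.00        34.0538       204.3226
  7     1,060.00       547.4217     3,831.9520
  Σ                    809.5049     4,677.4760
P = 809.5049; Macaulay duration = 4,677.4760 / 809.5049 = 5.77819 years.
Modified duration = D_Mac / (1 + y) = 5.77819 / 1.099 = 5.25768 years.

5.26 years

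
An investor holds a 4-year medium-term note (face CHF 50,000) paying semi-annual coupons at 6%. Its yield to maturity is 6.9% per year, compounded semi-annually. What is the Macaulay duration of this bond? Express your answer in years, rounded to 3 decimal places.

Periodic yield y = 0.0345. Discount each cash flow and weight by its period:
  t   CF        PV=CF/(1+0.0345)^t    t·PV
  1     1,500.00     1,449.9758     1,449.9758
  2     1,500.00     1,401.6199     2,803.2399
  3     1,500.00     1,354.8767     4,064.6301
  4     1,500.00     1,309.6923     5,238.7693
  5     1,500.00     1,266.0148     6,330.0740
  6     1,500.00     1,223.7939     7,342.7635
  7     1,500.00     1,182.9811     8,280.8675
  8    51,500.00    39,261.1728   314,089.3827
  Σ                 48,450.1274   349,599.7028
Price P = Σ PV = 48,450.1274.
Macaulay duration = Σ(t·PV) / P = 349,599.7028 / 48,450.1274 = 7.21566 half-year periods.
In years: 7.21566 / 2 = 3.60783 years.

3.608 years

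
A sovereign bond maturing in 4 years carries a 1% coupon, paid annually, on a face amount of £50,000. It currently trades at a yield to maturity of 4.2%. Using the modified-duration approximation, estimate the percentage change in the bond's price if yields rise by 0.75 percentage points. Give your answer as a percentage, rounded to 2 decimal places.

Periodic yield y = 0.042. Modified duration first:
  t   CF        PV=CF/(1+0.042)^t    t·PV
  1       500.00       479.8464       479.8464
  2       500.00       460.5052       921.0105
  3       500.00       441.9436     1,325.8308
  4    50,500.00    42,837.1434   171,348.5736
  Σ                 44,219.4387   174,075.2613
P = 44,219.4387; D_Mac = 3.93662 yrs; D_mod = 3.93662/(1+0.042) = 3.77795 yrs.
ΔP/P ≈ -D_mod · Δy = -3.77795 × (+0.0075) = -0.028335 = -2.8335%.

-2.83%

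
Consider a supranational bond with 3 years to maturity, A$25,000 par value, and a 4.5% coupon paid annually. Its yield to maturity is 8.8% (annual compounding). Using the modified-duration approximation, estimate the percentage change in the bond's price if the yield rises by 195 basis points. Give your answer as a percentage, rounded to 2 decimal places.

Periodic yield y = 0.088. Modified duration first:
  t   CF        PV=CF/(1+0.088)^t    t·PV
  1     1,125.00     1,034.0074     1,034.0074
  2     1,125.00       950.3744     1,900.7488
  3    26,125.00    20,284.7478    60,854.2435
  Σ                 22,269.1296    63,788.9996
P = 22,269.1296; D_Mac = 2.86446 yrs; D_mod = 2.86446/(1+0.088) = 2.63277 yrs.
ΔP/P ≈ -D_mod · Δy = -2.63277 × (+0.0195) = -0.051339 = -5.1339%.

-5.13%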